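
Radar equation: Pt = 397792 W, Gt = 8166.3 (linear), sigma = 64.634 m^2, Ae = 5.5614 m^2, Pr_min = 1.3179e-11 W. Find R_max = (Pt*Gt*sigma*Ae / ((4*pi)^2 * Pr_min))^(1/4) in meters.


R^4 = 397792*8166.3*64.634*5.5614 / ((4*pi)^2 * 1.3179e-11) = 5.610794e+20
R_max = 5.610794e+20^0.25 = 153906 m

153906 m


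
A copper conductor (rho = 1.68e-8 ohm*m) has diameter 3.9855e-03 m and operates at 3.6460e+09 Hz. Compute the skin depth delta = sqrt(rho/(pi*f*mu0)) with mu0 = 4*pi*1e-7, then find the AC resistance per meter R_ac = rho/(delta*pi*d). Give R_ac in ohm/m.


delta = sqrt(1.68e-8 / (pi * 3.6460e+09 * 4*pi*1e-7)) = 1.080355e-06 m
R_ac = 1.68e-8 / (1.080355e-06 * pi * 3.9855e-03) = 1.242 ohm/m

1.242 ohm/m


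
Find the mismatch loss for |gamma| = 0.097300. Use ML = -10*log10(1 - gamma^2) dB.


ML = -10 * log10(1 - 0.097300^2) = -10 * log10(0.99053271) = 0.04131 dB

0.04131 dB


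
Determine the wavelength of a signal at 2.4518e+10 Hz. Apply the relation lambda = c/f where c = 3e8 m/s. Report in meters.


lambda = c / f = 3.0000e+08 / 2.4518e+10 = 0.01224 m

0.01224 m


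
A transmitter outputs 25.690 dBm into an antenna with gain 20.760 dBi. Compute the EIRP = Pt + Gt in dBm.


EIRP = Pt + Gt = 25.690 + 20.760 = 46.45 dBm

46.45 dBm


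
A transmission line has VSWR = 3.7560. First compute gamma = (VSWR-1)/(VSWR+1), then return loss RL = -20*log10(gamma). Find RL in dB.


gamma = (3.7560 - 1) / (3.7560 + 1) = 0.5794786
RL = -20 * log10(0.5794786) = 4.739 dB

4.739 dB


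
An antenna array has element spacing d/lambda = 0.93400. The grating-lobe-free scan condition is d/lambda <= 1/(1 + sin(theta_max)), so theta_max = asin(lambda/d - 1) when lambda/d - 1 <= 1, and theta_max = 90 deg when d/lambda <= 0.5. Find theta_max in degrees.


lambda/d - 1 = 1/0.93400 - 1 = 0.07066381
theta_max = asin(0.07066381) = 4.052 deg

4.052 deg


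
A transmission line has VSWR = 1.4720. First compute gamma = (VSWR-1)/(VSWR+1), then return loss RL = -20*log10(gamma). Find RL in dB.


gamma = (1.4720 - 1) / (1.4720 + 1) = 0.1909385
RL = -20 * log10(0.1909385) = 14.38 dB

14.38 dB


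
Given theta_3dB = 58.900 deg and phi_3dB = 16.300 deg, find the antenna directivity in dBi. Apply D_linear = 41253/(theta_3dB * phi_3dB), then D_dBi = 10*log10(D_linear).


D_linear = 41253 / (58.900 * 16.300) = 42.96874
D_dBi = 10 * log10(42.96874) = 16.33 dBi

16.33 dBi


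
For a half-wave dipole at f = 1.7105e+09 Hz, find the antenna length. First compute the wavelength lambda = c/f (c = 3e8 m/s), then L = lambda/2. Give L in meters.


lambda = c / f = 3.0000e+08 / 1.7105e+09 = 0.1753873 m
L = lambda / 2 = 0.1753873 / 2 = 0.08769 m

0.08769 m


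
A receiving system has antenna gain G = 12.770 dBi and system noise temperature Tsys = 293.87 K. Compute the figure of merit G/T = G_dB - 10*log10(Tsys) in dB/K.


G/T = 12.770 - 10*log10(293.87) = 12.770 - 24.68155 = -11.91 dB/K

-11.91 dB/K


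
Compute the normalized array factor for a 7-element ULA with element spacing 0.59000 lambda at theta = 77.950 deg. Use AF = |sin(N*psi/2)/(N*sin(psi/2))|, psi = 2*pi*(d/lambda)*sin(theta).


psi = 2*pi*0.59000*sin(77.950 deg) = 3.625397 rad
AF = |sin(7*3.625397/2) / (7*sin(3.625397/2))| = 0.01798

0.01798


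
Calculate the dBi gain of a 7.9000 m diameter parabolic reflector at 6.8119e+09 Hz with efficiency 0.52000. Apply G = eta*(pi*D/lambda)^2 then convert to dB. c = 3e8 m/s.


lambda = c / f = 3.0000e+08 / 6.8119e+09 = 0.04404058 m
G_linear = 0.52000 * (pi * 7.9000 / 0.04404058)^2 = 165139.6
G_dBi = 10 * log10(165139.6) = 52.18 dBi

52.18 dBi


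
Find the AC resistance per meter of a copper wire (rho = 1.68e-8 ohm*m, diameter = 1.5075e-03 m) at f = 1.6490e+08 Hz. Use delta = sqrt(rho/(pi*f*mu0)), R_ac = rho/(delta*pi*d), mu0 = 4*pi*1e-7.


delta = sqrt(1.68e-8 / (pi * 1.6490e+08 * 4*pi*1e-7)) = 5.080009e-06 m
R_ac = 1.68e-8 / (5.080009e-06 * pi * 1.5075e-03) = 0.6983 ohm/m

0.6983 ohm/m


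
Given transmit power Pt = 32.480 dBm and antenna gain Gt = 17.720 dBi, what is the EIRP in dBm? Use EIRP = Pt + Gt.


EIRP = Pt + Gt = 32.480 + 17.720 = 50.20 dBm

50.20 dBm


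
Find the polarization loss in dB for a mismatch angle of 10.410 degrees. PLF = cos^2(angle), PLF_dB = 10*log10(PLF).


PLF_linear = cos^2(10.410 deg) = 0.9673508
PLF_dB = 10 * log10(0.9673508) = -0.1442 dB

-0.1442 dB


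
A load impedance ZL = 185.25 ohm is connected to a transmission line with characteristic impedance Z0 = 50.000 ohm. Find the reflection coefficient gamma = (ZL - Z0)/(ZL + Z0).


gamma = (185.25 - 50.000) / (185.25 + 50.000) = 0.5749

0.5749


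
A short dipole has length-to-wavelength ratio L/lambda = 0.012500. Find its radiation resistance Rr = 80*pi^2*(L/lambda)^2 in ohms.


Rr = 80 * pi^2 * (0.012500)^2 = 80 * 9.869604 * 1.562500e-04 = 0.1234 ohm

0.1234 ohm


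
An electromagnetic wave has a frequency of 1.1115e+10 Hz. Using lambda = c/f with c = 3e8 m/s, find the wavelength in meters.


lambda = c / f = 3.0000e+08 / 1.1115e+10 = 0.02699 m

0.02699 m


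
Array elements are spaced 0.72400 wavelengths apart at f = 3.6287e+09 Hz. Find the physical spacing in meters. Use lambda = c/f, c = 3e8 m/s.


lambda = c / f = 3.0000e+08 / 3.6287e+09 = 0.08267424 m
d = 0.72400 * 0.08267424 = 0.05986 m

0.05986 m


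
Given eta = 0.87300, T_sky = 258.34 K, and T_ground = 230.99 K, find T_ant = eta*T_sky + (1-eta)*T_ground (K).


T_ant = 0.87300 * 258.34 + (1 - 0.87300) * 230.99 = 254.9 K

254.9 K


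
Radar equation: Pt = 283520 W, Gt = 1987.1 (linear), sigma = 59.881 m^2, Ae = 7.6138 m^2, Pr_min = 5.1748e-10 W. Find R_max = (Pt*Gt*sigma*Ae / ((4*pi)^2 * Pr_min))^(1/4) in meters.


R^4 = 283520*1987.1*59.881*7.6138 / ((4*pi)^2 * 5.1748e-10) = 3.143262e+18
R_max = 3.143262e+18^0.25 = 42106 m

42106 m


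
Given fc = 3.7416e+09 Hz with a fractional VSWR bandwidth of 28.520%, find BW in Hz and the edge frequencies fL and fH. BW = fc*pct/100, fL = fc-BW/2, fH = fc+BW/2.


BW = 3.7416e+09 * 28.520/100 = 1.067104e+09 Hz
fL = 3.7416e+09 - 1.067104e+09/2 = 3.208e+09 Hz
fH = 3.7416e+09 + 1.067104e+09/2 = 4.275e+09 Hz

BW=1.067e+09 Hz, fL=3.208e+09 Hz, fH=4.275e+09 Hz


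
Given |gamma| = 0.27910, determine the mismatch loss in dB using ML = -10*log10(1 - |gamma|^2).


ML = -10 * log10(1 - 0.27910^2) = -10 * log10(0.92210319) = 0.3522 dB

0.3522 dB


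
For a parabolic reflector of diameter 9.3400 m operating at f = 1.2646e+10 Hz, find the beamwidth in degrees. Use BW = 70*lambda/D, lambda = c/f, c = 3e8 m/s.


lambda = c / f = 3.0000e+08 / 1.2646e+10 = 0.02372292 m
BW = 70 * 0.02372292 / 9.3400 = 0.1778 deg

0.1778 deg


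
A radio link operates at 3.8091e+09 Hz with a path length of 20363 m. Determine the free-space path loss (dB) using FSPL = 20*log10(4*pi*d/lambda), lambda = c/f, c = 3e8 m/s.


lambda = c / f = 3.0000e+08 / 3.8091e+09 = 0.07875876 m
FSPL = 20 * log10(4*pi*20363/0.07875876) = 130.2 dB

130.2 dB


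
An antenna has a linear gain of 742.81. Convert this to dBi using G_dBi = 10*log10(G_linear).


G_dBi = 10 * log10(742.81) = 28.71 dBi

28.71 dBi


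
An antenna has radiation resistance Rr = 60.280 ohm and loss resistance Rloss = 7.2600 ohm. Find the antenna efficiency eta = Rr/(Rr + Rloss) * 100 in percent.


eta = 60.280 / (60.280 + 7.2600) * 100 = 89.25%

89.25%


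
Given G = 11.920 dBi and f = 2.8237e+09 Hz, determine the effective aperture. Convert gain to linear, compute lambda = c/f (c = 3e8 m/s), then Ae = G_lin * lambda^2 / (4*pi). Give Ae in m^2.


lambda = c / f = 3.0000e+08 / 2.8237e+09 = 0.1062436 m
G_linear = 10^(11.920/10) = 15.55966
Ae = G_linear * lambda^2 / (4*pi) = 15.55966 * 0.1062436^2 / (4*pi) = 0.01398 m^2

0.01398 m^2


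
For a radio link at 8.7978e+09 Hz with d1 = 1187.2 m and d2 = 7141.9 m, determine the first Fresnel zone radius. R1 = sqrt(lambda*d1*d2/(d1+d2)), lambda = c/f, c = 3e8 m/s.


lambda = c / f = 3.0000e+08 / 8.7978e+09 = 0.03409943 m
R1 = sqrt(0.03409943 * 1187.2 * 7141.9 / (1187.2 + 7141.9)) = 5.892 m

5.892 m


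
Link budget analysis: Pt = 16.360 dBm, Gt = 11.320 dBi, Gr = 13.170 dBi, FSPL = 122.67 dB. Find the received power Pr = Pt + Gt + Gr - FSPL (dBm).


Pr = 16.360 + 11.320 + 13.170 - 122.67 = -81.82 dBm

-81.82 dBm


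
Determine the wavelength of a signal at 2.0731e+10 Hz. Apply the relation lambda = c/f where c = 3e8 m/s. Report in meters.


lambda = c / f = 3.0000e+08 / 2.0731e+10 = 0.01447 m

0.01447 m


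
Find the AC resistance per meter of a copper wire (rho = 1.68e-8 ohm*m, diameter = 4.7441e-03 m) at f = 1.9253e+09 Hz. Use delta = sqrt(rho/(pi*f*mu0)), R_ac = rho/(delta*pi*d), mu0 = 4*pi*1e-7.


delta = sqrt(1.68e-8 / (pi * 1.9253e+09 * 4*pi*1e-7)) = 1.486708e-06 m
R_ac = 1.68e-8 / (1.486708e-06 * pi * 4.7441e-03) = 0.7582 ohm/m

0.7582 ohm/m


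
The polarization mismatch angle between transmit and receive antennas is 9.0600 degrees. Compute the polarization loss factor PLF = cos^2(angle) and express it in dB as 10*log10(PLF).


PLF_linear = cos^2(9.0600 deg) = 0.9752036
PLF_dB = 10 * log10(0.9752036) = -0.1090 dB

-0.1090 dB


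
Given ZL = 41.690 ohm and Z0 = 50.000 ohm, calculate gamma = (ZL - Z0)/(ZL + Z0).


gamma = (41.690 - 50.000) / (41.690 + 50.000) = -0.09063

-0.09063


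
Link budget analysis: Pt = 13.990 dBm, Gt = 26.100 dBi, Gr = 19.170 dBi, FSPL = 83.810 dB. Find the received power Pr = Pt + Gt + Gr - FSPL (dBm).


Pr = 13.990 + 26.100 + 19.170 - 83.810 = -24.55 dBm

-24.55 dBm


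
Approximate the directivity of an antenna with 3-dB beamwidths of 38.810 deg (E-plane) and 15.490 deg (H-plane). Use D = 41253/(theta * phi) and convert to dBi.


D_linear = 41253 / (38.810 * 15.490) = 68.62154
D_dBi = 10 * log10(68.62154) = 18.36 dBi

18.36 dBi


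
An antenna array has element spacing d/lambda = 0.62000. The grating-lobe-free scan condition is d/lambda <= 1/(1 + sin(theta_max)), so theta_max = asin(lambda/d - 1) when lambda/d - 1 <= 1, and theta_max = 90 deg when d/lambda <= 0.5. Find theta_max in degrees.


lambda/d - 1 = 1/0.62000 - 1 = 0.6129032
theta_max = asin(0.6129032) = 37.80 deg

37.80 deg


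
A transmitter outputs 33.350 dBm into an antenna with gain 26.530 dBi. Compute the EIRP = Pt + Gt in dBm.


EIRP = Pt + Gt = 33.350 + 26.530 = 59.88 dBm

59.88 dBm


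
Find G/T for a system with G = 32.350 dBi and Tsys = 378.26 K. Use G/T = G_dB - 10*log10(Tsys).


G/T = 32.350 - 10*log10(378.26) = 32.350 - 25.77790 = 6.572 dB/K

6.572 dB/K


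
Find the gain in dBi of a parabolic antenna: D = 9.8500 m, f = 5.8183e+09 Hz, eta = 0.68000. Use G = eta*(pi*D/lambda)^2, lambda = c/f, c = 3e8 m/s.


lambda = c / f = 3.0000e+08 / 5.8183e+09 = 0.05156145 m
G_linear = 0.68000 * (pi * 9.8500 / 0.05156145)^2 = 244923.7
G_dBi = 10 * log10(244923.7) = 53.89 dBi

53.89 dBi


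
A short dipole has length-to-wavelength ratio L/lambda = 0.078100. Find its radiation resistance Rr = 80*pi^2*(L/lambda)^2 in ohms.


Rr = 80 * pi^2 * (0.078100)^2 = 80 * 9.869604 * 6.099610e-03 = 4.816 ohm

4.816 ohm


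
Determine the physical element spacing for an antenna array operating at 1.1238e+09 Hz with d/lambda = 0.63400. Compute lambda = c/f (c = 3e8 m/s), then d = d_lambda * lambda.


lambda = c / f = 3.0000e+08 / 1.1238e+09 = 0.2669514 m
d = 0.63400 * 0.2669514 = 0.1692 m

0.1692 m


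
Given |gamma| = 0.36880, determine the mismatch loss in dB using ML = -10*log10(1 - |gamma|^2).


ML = -10 * log10(1 - 0.36880^2) = -10 * log10(0.86398656) = 0.6349 dB

0.6349 dB


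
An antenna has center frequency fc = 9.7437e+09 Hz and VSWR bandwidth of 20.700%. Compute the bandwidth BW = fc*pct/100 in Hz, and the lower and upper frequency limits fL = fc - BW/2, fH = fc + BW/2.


BW = 9.7437e+09 * 20.700/100 = 2.016946e+09 Hz
fL = 9.7437e+09 - 2.016946e+09/2 = 8.735e+09 Hz
fH = 9.7437e+09 + 2.016946e+09/2 = 1.075e+10 Hz

BW=2.017e+09 Hz, fL=8.735e+09 Hz, fH=1.075e+10 Hz


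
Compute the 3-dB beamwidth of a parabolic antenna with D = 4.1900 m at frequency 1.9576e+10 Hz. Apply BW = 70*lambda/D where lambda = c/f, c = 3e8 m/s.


lambda = c / f = 3.0000e+08 / 1.9576e+10 = 0.01532489 m
BW = 70 * 0.01532489 / 4.1900 = 0.2560 deg

0.2560 deg


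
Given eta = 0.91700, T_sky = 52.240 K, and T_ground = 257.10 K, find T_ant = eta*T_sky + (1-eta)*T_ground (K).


T_ant = 0.91700 * 52.240 + (1 - 0.91700) * 257.10 = 69.24 K

69.24 K


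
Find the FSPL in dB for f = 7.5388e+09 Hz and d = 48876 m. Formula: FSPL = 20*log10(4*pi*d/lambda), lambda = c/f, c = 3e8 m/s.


lambda = c / f = 3.0000e+08 / 7.5388e+09 = 0.03979413 m
FSPL = 20 * log10(4*pi*48876/0.03979413) = 143.8 dB

143.8 dB


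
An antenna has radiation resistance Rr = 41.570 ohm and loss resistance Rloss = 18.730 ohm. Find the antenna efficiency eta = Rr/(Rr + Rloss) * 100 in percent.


eta = 41.570 / (41.570 + 18.730) * 100 = 68.94%

68.94%


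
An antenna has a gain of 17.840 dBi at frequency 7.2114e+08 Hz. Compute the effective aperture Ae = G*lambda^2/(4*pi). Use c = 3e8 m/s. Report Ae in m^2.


lambda = c / f = 3.0000e+08 / 7.2114e+08 = 0.4160080 m
G_linear = 10^(17.840/10) = 60.81350
Ae = G_linear * lambda^2 / (4*pi) = 60.81350 * 0.4160080^2 / (4*pi) = 0.8375 m^2

0.8375 m^2


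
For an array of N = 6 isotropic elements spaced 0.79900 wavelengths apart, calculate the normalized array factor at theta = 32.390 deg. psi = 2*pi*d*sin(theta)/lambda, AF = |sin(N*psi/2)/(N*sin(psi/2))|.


psi = 2*pi*0.79900*sin(32.390 deg) = 2.689253 rad
AF = |sin(6*2.689253/2) / (6*sin(2.689253/2))| = 0.1671

0.1671


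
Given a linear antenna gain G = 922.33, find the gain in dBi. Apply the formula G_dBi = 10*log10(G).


G_dBi = 10 * log10(922.33) = 29.65 dBi

29.65 dBi


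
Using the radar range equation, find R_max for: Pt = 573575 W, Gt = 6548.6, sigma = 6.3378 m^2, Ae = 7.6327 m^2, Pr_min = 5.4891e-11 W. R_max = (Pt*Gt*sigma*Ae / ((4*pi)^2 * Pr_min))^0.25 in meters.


R^4 = 573575*6548.6*6.3378*7.6327 / ((4*pi)^2 * 5.4891e-11) = 2.096209e+19
R_max = 2.096209e+19^0.25 = 67664 m

67664 m


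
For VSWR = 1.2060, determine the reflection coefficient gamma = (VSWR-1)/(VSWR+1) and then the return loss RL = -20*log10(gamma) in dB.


gamma = (1.2060 - 1) / (1.2060 + 1) = 0.09338169
RL = -20 * log10(0.09338169) = 20.59 dB

20.59 dB


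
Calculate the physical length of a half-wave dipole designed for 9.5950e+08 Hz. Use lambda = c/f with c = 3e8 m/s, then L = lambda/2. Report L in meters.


lambda = c / f = 3.0000e+08 / 9.5950e+08 = 0.3126628 m
L = lambda / 2 = 0.3126628 / 2 = 0.1563 m

0.1563 m


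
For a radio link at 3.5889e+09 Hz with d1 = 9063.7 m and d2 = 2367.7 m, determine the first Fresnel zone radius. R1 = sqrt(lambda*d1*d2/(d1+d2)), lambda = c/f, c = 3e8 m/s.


lambda = c / f = 3.0000e+08 / 3.5889e+09 = 0.08359107 m
R1 = sqrt(0.08359107 * 9063.7 * 2367.7 / (9063.7 + 2367.7)) = 12.53 m

12.53 m


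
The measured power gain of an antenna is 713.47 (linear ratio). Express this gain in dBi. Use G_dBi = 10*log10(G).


G_dBi = 10 * log10(713.47) = 28.53 dBi

28.53 dBi


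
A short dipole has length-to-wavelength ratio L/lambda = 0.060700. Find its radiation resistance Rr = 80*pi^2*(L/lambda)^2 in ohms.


Rr = 80 * pi^2 * (0.060700)^2 = 80 * 9.869604 * 3.684490e-03 = 2.909 ohm

2.909 ohm


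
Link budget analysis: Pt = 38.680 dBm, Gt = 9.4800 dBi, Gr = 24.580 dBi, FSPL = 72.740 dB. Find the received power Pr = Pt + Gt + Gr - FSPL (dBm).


Pr = 38.680 + 9.4800 + 24.580 - 72.740 = 0.00 dBm

0.00 dBm


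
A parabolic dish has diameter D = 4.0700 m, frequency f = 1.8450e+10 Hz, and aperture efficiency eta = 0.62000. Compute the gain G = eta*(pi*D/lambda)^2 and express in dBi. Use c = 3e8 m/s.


lambda = c / f = 3.0000e+08 / 1.8450e+10 = 0.01626016 m
G_linear = 0.62000 * (pi * 4.0700 / 0.01626016)^2 = 383381.0
G_dBi = 10 * log10(383381.0) = 55.84 dBi

55.84 dBi


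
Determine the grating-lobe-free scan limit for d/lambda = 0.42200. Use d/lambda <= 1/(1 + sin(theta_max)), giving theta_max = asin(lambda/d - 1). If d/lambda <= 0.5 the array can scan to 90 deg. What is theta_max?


lambda/d - 1 = 1/0.42200 - 1 = 1.369668 >= 1
d/lambda <= 0.5, so the array can scan to endfire without grating lobes: theta_max = 90 deg

90 deg


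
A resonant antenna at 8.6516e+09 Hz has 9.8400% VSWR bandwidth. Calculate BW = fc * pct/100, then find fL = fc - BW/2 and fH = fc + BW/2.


BW = 8.6516e+09 * 9.8400/100 = 8.513174e+08 Hz
fL = 8.6516e+09 - 8.513174e+08/2 = 8.226e+09 Hz
fH = 8.6516e+09 + 8.513174e+08/2 = 9.077e+09 Hz

BW=8.513e+08 Hz, fL=8.226e+09 Hz, fH=9.077e+09 Hz


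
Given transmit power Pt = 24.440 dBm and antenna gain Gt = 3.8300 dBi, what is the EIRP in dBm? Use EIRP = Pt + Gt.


EIRP = Pt + Gt = 24.440 + 3.8300 = 28.27 dBm

28.27 dBm


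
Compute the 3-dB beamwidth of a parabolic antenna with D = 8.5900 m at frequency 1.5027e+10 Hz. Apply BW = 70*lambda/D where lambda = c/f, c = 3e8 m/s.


lambda = c / f = 3.0000e+08 / 1.5027e+10 = 0.01996406 m
BW = 70 * 0.01996406 / 8.5900 = 0.1627 deg

0.1627 deg


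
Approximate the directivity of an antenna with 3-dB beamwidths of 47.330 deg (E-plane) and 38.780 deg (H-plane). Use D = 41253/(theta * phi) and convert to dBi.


D_linear = 41253 / (47.330 * 38.780) = 22.47560
D_dBi = 10 * log10(22.47560) = 13.52 dBi

13.52 dBi


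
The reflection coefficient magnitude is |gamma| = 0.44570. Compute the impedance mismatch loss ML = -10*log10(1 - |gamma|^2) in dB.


ML = -10 * log10(1 - 0.44570^2) = -10 * log10(0.80135151) = 0.9618 dB

0.9618 dB


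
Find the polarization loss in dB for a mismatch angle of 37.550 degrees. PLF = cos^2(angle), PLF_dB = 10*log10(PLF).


PLF_linear = cos^2(37.550 deg) = 0.6285664
PLF_dB = 10 * log10(0.6285664) = -2.016 dB

-2.016 dB


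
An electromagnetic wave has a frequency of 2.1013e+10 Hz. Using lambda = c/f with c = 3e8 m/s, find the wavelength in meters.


lambda = c / f = 3.0000e+08 / 2.1013e+10 = 0.01428 m

0.01428 m


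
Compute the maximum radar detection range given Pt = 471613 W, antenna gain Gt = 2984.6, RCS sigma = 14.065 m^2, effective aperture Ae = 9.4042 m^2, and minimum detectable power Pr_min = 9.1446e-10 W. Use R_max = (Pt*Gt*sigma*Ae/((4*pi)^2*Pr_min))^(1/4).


R^4 = 471613*2984.6*14.065*9.4042 / ((4*pi)^2 * 9.1446e-10) = 1.289285e+18
R_max = 1.289285e+18^0.25 = 33697 m

33697 m


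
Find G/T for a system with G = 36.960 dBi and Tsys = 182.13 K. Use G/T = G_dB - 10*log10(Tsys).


G/T = 36.960 - 10*log10(182.13) = 36.960 - 22.60381 = 14.36 dB/K

14.36 dB/K


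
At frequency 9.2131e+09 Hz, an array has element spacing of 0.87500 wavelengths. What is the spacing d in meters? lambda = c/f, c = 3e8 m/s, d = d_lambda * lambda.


lambda = c / f = 3.0000e+08 / 9.2131e+09 = 0.03256233 m
d = 0.87500 * 0.03256233 = 0.02849 m

0.02849 m


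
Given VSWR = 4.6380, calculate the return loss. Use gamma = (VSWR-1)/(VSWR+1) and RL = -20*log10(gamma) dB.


gamma = (4.6380 - 1) / (4.6380 + 1) = 0.6452643
RL = -20 * log10(0.6452643) = 3.805 dB

3.805 dB


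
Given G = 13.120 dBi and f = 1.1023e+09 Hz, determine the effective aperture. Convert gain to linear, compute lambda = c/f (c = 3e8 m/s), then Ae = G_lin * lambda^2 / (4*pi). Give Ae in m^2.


lambda = c / f = 3.0000e+08 / 1.1023e+09 = 0.2721582 m
G_linear = 10^(13.120/10) = 20.51162
Ae = G_linear * lambda^2 / (4*pi) = 20.51162 * 0.2721582^2 / (4*pi) = 0.1209 m^2

0.1209 m^2


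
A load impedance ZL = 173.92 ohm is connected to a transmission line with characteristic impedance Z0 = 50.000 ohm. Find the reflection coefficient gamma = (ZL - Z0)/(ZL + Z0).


gamma = (173.92 - 50.000) / (173.92 + 50.000) = 0.5534

0.5534


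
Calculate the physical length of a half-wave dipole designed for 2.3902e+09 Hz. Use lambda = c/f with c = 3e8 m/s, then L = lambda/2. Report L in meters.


lambda = c / f = 3.0000e+08 / 2.3902e+09 = 0.1255125 m
L = lambda / 2 = 0.1255125 / 2 = 0.06276 m

0.06276 m


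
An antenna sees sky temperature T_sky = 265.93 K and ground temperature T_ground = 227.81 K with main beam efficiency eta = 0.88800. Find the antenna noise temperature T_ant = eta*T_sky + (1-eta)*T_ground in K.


T_ant = 0.88800 * 265.93 + (1 - 0.88800) * 227.81 = 261.7 K

261.7 K


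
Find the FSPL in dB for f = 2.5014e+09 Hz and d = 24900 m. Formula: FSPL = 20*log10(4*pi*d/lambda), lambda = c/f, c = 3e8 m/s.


lambda = c / f = 3.0000e+08 / 2.5014e+09 = 0.1199328 m
FSPL = 20 * log10(4*pi*24900/0.1199328) = 128.3 dB

128.3 dB


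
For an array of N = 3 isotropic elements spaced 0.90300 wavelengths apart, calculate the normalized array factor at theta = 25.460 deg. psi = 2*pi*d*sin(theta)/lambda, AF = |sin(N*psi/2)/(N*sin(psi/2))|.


psi = 2*pi*0.90300*sin(25.460 deg) = 2.439022 rad
AF = |sin(3*2.439022/2) / (3*sin(2.439022/2))| = 0.1755

0.1755


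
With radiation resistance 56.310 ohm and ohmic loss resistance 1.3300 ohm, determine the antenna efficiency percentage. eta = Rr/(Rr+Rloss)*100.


eta = 56.310 / (56.310 + 1.3300) * 100 = 97.69%

97.69%


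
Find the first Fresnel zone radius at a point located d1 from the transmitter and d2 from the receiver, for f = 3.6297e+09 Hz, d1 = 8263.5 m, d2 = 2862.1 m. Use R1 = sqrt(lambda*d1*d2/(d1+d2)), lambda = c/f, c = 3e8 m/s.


lambda = c / f = 3.0000e+08 / 3.6297e+09 = 0.08265146 m
R1 = sqrt(0.08265146 * 8263.5 * 2862.1 / (8263.5 + 2862.1)) = 13.26 m

13.26 m


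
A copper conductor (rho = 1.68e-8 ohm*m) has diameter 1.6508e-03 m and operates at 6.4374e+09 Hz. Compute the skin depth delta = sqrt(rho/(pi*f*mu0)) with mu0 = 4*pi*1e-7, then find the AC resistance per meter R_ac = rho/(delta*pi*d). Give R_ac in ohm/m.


delta = sqrt(1.68e-8 / (pi * 6.4374e+09 * 4*pi*1e-7)) = 8.130543e-07 m
R_ac = 1.68e-8 / (8.130543e-07 * pi * 1.6508e-03) = 3.984 ohm/m

3.984 ohm/m


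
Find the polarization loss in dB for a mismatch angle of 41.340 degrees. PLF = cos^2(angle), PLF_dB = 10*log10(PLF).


PLF_linear = cos^2(41.340 deg) = 0.5637054
PLF_dB = 10 * log10(0.5637054) = -2.489 dB

-2.489 dB


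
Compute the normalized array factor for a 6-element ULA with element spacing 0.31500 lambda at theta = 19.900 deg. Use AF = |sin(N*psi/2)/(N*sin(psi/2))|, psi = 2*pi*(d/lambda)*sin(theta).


psi = 2*pi*0.31500*sin(19.900 deg) = 0.6736804 rad
AF = |sin(6*0.6736804/2) / (6*sin(0.6736804/2))| = 0.4540

0.4540


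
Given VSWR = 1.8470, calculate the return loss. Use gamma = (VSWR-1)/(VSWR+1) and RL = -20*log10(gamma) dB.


gamma = (1.8470 - 1) / (1.8470 + 1) = 0.2975061
RL = -20 * log10(0.2975061) = 10.53 dB

10.53 dB


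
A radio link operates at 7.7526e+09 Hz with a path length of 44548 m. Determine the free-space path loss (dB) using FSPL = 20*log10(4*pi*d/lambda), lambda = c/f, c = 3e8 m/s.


lambda = c / f = 3.0000e+08 / 7.7526e+09 = 0.03869670 m
FSPL = 20 * log10(4*pi*44548/0.03869670) = 143.2 dB

143.2 dB


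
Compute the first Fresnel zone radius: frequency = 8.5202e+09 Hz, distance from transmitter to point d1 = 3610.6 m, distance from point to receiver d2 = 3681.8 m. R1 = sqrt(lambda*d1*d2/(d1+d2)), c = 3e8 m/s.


lambda = c / f = 3.0000e+08 / 8.5202e+09 = 0.03521044 m
R1 = sqrt(0.03521044 * 3610.6 * 3681.8 / (3610.6 + 3681.8)) = 8.012 m

8.012 m


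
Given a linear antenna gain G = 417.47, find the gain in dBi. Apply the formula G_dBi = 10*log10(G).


G_dBi = 10 * log10(417.47) = 26.21 dBi

26.21 dBi


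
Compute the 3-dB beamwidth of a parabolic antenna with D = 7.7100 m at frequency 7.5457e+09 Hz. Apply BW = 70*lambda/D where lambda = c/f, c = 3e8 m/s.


lambda = c / f = 3.0000e+08 / 7.5457e+09 = 0.03975774 m
BW = 70 * 0.03975774 / 7.7100 = 0.3610 deg

0.3610 deg


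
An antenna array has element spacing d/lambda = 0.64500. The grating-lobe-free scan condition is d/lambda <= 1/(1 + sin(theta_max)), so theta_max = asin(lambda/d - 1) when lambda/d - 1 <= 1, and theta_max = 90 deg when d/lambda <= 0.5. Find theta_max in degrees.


lambda/d - 1 = 1/0.64500 - 1 = 0.5503876
theta_max = asin(0.5503876) = 33.39 deg

33.39 deg


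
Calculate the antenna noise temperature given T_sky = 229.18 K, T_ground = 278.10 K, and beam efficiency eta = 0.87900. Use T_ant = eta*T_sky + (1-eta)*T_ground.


T_ant = 0.87900 * 229.18 + (1 - 0.87900) * 278.10 = 235.1 K

235.1 K


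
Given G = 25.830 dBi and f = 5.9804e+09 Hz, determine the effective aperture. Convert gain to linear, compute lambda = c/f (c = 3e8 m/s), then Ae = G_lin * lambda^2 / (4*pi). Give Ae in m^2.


lambda = c / f = 3.0000e+08 / 5.9804e+09 = 0.05016387 m
G_linear = 10^(25.830/10) = 382.8247
Ae = G_linear * lambda^2 / (4*pi) = 382.8247 * 0.05016387^2 / (4*pi) = 0.07666 m^2

0.07666 m^2


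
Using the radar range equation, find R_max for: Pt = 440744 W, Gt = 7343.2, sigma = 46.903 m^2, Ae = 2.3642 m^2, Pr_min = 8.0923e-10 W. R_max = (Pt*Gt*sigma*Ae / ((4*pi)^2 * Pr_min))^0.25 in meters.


R^4 = 440744*7343.2*46.903*2.3642 / ((4*pi)^2 * 8.0923e-10) = 2.808438e+18
R_max = 2.808438e+18^0.25 = 40937 m

40937 m


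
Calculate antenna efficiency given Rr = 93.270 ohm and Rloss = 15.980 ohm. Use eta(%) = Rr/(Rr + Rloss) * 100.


eta = 93.270 / (93.270 + 15.980) * 100 = 85.37%

85.37%


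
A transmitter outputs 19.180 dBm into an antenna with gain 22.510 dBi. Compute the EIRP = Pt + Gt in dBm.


EIRP = Pt + Gt = 19.180 + 22.510 = 41.69 dBm

41.69 dBm


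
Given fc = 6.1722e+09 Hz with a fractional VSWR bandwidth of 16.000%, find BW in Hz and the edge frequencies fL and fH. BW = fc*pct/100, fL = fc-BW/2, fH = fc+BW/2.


BW = 6.1722e+09 * 16.000/100 = 9.875520e+08 Hz
fL = 6.1722e+09 - 9.875520e+08/2 = 5.678e+09 Hz
fH = 6.1722e+09 + 9.875520e+08/2 = 6.666e+09 Hz

BW=9.876e+08 Hz, fL=5.678e+09 Hz, fH=6.666e+09 Hz


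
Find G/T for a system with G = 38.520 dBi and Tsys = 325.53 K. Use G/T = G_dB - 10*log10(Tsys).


G/T = 38.520 - 10*log10(325.53) = 38.520 - 25.12591 = 13.39 dB/K

13.39 dB/K


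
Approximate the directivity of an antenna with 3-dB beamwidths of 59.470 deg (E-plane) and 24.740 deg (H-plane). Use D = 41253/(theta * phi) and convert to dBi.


D_linear = 41253 / (59.470 * 24.740) = 28.03870
D_dBi = 10 * log10(28.03870) = 14.48 dBi

14.48 dBi


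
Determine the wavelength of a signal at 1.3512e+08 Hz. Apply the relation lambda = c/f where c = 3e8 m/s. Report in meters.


lambda = c / f = 3.0000e+08 / 1.3512e+08 = 2.220 m

2.220 m


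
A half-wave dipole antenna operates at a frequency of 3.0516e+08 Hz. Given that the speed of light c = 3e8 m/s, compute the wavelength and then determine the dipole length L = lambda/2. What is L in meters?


lambda = c / f = 3.0000e+08 / 3.0516e+08 = 0.9830908 m
L = lambda / 2 = 0.9830908 / 2 = 0.4915 m

0.4915 m


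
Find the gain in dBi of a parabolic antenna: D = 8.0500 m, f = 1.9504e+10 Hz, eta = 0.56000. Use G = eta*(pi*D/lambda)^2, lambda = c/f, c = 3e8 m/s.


lambda = c / f = 3.0000e+08 / 1.9504e+10 = 0.01538146 m
G_linear = 0.56000 * (pi * 8.0500 / 0.01538146)^2 = 1.513855e+06
G_dBi = 10 * log10(1.513855e+06) = 61.80 dBi

61.80 dBi


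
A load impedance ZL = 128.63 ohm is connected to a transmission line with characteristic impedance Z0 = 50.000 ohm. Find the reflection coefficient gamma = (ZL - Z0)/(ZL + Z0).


gamma = (128.63 - 50.000) / (128.63 + 50.000) = 0.4402

0.4402


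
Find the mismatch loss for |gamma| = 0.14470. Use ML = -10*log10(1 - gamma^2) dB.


ML = -10 * log10(1 - 0.14470^2) = -10 * log10(0.97906191) = 0.09190 dB

0.09190 dB


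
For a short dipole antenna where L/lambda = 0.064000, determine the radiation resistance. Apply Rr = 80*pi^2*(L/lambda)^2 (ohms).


Rr = 80 * pi^2 * (0.064000)^2 = 80 * 9.869604 * 4.096000e-03 = 3.234 ohm

3.234 ohm


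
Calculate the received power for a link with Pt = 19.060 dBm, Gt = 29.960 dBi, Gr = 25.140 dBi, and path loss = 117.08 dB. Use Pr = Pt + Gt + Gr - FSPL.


Pr = 19.060 + 29.960 + 25.140 - 117.08 = -42.92 dBm

-42.92 dBm


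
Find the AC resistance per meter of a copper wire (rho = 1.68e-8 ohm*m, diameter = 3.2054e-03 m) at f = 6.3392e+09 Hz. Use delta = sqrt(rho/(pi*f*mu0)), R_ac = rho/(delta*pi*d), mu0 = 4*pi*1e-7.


delta = sqrt(1.68e-8 / (pi * 6.3392e+09 * 4*pi*1e-7)) = 8.193275e-07 m
R_ac = 1.68e-8 / (8.193275e-07 * pi * 3.2054e-03) = 2.036 ohm/m

2.036 ohm/m


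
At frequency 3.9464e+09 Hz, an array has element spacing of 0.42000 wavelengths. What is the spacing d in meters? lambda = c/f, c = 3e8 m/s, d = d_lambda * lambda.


lambda = c / f = 3.0000e+08 / 3.9464e+09 = 0.07601865 m
d = 0.42000 * 0.07601865 = 0.03193 m

0.03193 m


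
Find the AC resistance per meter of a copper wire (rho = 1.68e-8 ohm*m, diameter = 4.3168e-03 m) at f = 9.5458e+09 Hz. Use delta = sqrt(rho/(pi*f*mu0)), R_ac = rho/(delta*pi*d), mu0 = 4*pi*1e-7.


delta = sqrt(1.68e-8 / (pi * 9.5458e+09 * 4*pi*1e-7)) = 6.676804e-07 m
R_ac = 1.68e-8 / (6.676804e-07 * pi * 4.3168e-03) = 1.855 ohm/m

1.855 ohm/m


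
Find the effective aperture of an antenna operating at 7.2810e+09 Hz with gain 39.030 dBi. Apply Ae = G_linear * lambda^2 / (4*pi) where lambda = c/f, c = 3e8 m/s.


lambda = c / f = 3.0000e+08 / 7.2810e+09 = 0.04120313 m
G_linear = 10^(39.030/10) = 7998.343
Ae = G_linear * lambda^2 / (4*pi) = 7998.343 * 0.04120313^2 / (4*pi) = 1.081 m^2

1.081 m^2


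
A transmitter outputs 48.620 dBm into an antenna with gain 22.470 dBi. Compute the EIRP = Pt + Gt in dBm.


EIRP = Pt + Gt = 48.620 + 22.470 = 71.09 dBm

71.09 dBm


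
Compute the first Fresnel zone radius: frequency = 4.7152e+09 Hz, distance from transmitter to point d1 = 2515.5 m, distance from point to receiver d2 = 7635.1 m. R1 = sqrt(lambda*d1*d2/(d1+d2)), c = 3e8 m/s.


lambda = c / f = 3.0000e+08 / 4.7152e+09 = 0.06362402 m
R1 = sqrt(0.06362402 * 2515.5 * 7635.1 / (2515.5 + 7635.1)) = 10.97 m

10.97 m


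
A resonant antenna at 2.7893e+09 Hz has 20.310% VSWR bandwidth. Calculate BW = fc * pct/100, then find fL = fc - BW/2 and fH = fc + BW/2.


BW = 2.7893e+09 * 20.310/100 = 5.665068e+08 Hz
fL = 2.7893e+09 - 5.665068e+08/2 = 2.506e+09 Hz
fH = 2.7893e+09 + 5.665068e+08/2 = 3.073e+09 Hz

BW=5.665e+08 Hz, fL=2.506e+09 Hz, fH=3.073e+09 Hz


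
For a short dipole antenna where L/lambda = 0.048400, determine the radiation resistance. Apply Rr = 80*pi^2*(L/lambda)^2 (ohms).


Rr = 80 * pi^2 * (0.048400)^2 = 80 * 9.869604 * 2.342560e-03 = 1.850 ohm

1.850 ohm


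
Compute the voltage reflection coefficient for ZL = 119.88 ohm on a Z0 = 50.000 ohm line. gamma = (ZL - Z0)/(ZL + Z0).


gamma = (119.88 - 50.000) / (119.88 + 50.000) = 0.4113

0.4113


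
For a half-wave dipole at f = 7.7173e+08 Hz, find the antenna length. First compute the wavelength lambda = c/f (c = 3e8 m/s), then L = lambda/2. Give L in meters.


lambda = c / f = 3.0000e+08 / 7.7173e+08 = 0.3887370 m
L = lambda / 2 = 0.3887370 / 2 = 0.1944 m

0.1944 m


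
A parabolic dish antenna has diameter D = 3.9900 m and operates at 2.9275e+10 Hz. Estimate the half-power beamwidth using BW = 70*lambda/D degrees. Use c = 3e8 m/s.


lambda = c / f = 3.0000e+08 / 2.9275e+10 = 0.01024765 m
BW = 70 * 0.01024765 / 3.9900 = 0.1798 deg

0.1798 deg


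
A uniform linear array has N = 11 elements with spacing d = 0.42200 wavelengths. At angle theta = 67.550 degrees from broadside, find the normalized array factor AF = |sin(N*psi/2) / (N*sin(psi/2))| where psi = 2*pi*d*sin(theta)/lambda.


psi = 2*pi*0.42200*sin(67.550 deg) = 2.450555 rad
AF = |sin(11*2.450555/2) / (11*sin(2.450555/2))| = 0.07638

0.07638


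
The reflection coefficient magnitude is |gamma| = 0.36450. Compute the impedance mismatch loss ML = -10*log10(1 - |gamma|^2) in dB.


ML = -10 * log10(1 - 0.36450^2) = -10 * log10(0.86713975) = 0.6191 dB

0.6191 dB


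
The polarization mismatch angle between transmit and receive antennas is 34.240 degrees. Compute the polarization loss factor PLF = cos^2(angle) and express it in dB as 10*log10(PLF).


PLF_linear = cos^2(34.240 deg) = 0.6834130
PLF_dB = 10 * log10(0.6834130) = -1.653 dB

-1.653 dB


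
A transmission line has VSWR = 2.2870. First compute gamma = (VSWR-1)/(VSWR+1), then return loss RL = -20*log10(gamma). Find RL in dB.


gamma = (2.2870 - 1) / (2.2870 + 1) = 0.3915424
RL = -20 * log10(0.3915424) = 8.144 dB

8.144 dB


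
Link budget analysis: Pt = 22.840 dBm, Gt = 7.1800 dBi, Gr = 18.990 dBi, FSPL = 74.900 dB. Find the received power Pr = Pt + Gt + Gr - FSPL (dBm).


Pr = 22.840 + 7.1800 + 18.990 - 74.900 = -25.89 dBm

-25.89 dBm


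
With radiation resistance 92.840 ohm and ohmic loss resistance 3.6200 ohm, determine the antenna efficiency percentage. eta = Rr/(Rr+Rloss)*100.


eta = 92.840 / (92.840 + 3.6200) * 100 = 96.25%

96.25%


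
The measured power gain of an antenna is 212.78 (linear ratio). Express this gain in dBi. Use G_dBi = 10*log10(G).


G_dBi = 10 * log10(212.78) = 23.28 dBi

23.28 dBi


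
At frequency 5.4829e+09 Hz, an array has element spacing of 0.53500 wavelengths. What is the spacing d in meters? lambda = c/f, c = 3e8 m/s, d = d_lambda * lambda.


lambda = c / f = 3.0000e+08 / 5.4829e+09 = 0.05471557 m
d = 0.53500 * 0.05471557 = 0.02927 m

0.02927 m


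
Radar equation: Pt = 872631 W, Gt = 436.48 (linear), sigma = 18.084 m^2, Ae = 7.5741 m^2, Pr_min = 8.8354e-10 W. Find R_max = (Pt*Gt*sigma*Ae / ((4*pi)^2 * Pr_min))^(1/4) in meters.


R^4 = 872631*436.48*18.084*7.5741 / ((4*pi)^2 * 8.8354e-10) = 3.739165e+17
R_max = 3.739165e+17^0.25 = 24728 m

24728 m


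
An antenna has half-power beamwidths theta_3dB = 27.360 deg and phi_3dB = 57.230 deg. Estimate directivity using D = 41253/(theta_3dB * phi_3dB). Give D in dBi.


D_linear = 41253 / (27.360 * 57.230) = 26.34606
D_dBi = 10 * log10(26.34606) = 14.21 dBi

14.21 dBi


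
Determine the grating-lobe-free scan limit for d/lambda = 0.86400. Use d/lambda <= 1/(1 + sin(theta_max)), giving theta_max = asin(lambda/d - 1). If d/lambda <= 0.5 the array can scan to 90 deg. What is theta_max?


lambda/d - 1 = 1/0.86400 - 1 = 0.1574074
theta_max = asin(0.1574074) = 9.056 deg

9.056 deg


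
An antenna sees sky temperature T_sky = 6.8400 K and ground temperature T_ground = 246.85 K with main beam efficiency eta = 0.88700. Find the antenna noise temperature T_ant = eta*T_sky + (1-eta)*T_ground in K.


T_ant = 0.88700 * 6.8400 + (1 - 0.88700) * 246.85 = 33.96 K

33.96 K


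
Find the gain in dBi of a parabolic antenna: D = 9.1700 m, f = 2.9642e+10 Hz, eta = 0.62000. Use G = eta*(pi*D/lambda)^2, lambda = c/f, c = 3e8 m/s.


lambda = c / f = 3.0000e+08 / 2.9642e+10 = 0.01012077 m
G_linear = 0.62000 * (pi * 9.1700 / 0.01012077)^2 = 5.023461e+06
G_dBi = 10 * log10(5.023461e+06) = 67.01 dBi

67.01 dBi


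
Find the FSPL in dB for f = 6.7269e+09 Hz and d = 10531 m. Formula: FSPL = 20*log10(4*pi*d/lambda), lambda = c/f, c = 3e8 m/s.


lambda = c / f = 3.0000e+08 / 6.7269e+09 = 0.04459707 m
FSPL = 20 * log10(4*pi*10531/0.04459707) = 129.4 dB

129.4 dB


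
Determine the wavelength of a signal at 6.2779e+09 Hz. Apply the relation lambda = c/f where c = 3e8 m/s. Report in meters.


lambda = c / f = 3.0000e+08 / 6.2779e+09 = 0.04779 m

0.04779 m


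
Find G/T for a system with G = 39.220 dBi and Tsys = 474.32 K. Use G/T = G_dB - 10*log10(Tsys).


G/T = 39.220 - 10*log10(474.32) = 39.220 - 26.76071 = 12.46 dB/K

12.46 dB/K


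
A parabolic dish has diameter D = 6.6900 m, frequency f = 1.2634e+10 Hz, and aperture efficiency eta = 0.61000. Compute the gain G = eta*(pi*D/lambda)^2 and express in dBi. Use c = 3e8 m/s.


lambda = c / f = 3.0000e+08 / 1.2634e+10 = 0.02374545 m
G_linear = 0.61000 * (pi * 6.6900 / 0.02374545)^2 = 477882.4
G_dBi = 10 * log10(477882.4) = 56.79 dBi

56.79 dBi


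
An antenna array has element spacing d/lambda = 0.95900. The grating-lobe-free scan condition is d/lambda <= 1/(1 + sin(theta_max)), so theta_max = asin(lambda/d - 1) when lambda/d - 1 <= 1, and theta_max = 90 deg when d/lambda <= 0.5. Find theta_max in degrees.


lambda/d - 1 = 1/0.95900 - 1 = 0.04275287
theta_max = asin(0.04275287) = 2.450 deg

2.450 deg


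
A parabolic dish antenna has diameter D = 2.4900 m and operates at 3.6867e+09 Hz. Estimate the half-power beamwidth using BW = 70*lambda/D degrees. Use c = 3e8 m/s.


lambda = c / f = 3.0000e+08 / 3.6867e+09 = 0.08137359 m
BW = 70 * 0.08137359 / 2.4900 = 2.288 deg

2.288 deg


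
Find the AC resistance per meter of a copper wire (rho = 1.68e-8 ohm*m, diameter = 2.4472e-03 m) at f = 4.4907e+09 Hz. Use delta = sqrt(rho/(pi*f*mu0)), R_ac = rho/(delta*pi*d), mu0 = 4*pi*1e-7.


delta = sqrt(1.68e-8 / (pi * 4.4907e+09 * 4*pi*1e-7)) = 9.734592e-07 m
R_ac = 1.68e-8 / (9.734592e-07 * pi * 2.4472e-03) = 2.245 ohm/m

2.245 ohm/m


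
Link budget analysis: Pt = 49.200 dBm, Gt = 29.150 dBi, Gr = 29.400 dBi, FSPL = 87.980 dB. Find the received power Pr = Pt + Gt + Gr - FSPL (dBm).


Pr = 49.200 + 29.150 + 29.400 - 87.980 = 19.77 dBm

19.77 dBm


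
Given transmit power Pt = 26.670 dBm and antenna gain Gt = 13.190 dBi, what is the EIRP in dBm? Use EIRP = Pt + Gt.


EIRP = Pt + Gt = 26.670 + 13.190 = 39.86 dBm

39.86 dBm


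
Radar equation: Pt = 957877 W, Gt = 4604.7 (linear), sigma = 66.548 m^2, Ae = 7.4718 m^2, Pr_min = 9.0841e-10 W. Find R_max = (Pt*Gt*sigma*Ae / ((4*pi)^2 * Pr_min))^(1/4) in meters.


R^4 = 957877*4604.7*66.548*7.4718 / ((4*pi)^2 * 9.0841e-10) = 1.528867e+19
R_max = 1.528867e+19^0.25 = 62531 m

62531 m


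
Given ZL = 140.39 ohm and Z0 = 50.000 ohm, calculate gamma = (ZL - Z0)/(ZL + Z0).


gamma = (140.39 - 50.000) / (140.39 + 50.000) = 0.4748

0.4748


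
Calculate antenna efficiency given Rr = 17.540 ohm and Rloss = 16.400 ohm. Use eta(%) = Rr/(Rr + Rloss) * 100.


eta = 17.540 / (17.540 + 16.400) * 100 = 51.68%

51.68%


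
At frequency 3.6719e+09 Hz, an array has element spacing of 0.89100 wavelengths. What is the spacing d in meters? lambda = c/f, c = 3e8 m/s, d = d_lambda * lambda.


lambda = c / f = 3.0000e+08 / 3.6719e+09 = 0.08170157 m
d = 0.89100 * 0.08170157 = 0.07280 m

0.07280 m


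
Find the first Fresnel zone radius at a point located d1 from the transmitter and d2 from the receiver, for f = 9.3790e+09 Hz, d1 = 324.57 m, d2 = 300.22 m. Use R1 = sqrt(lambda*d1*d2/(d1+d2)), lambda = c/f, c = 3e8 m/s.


lambda = c / f = 3.0000e+08 / 9.3790e+09 = 0.03198635 m
R1 = sqrt(0.03198635 * 324.57 * 300.22 / (324.57 + 300.22)) = 2.234 m

2.234 m


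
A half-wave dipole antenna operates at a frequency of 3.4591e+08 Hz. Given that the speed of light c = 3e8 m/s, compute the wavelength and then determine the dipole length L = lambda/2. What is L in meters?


lambda = c / f = 3.0000e+08 / 3.4591e+08 = 0.8672776 m
L = lambda / 2 = 0.8672776 / 2 = 0.4336 m

0.4336 m


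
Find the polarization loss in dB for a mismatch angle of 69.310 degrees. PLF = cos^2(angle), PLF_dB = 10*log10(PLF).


PLF_linear = cos^2(69.310 deg) = 0.1248291
PLF_dB = 10 * log10(0.1248291) = -9.037 dB

-9.037 dB


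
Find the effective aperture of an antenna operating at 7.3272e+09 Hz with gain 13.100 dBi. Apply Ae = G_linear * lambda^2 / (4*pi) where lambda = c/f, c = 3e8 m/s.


lambda = c / f = 3.0000e+08 / 7.3272e+09 = 0.04094333 m
G_linear = 10^(13.100/10) = 20.41738
Ae = G_linear * lambda^2 / (4*pi) = 20.41738 * 0.04094333^2 / (4*pi) = 2.724e-03 m^2

2.724e-03 m^2


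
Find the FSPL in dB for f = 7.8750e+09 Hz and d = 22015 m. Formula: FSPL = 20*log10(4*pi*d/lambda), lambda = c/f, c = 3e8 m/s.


lambda = c / f = 3.0000e+08 / 7.8750e+09 = 0.03809524 m
FSPL = 20 * log10(4*pi*22015/0.03809524) = 137.2 dB

137.2 dB


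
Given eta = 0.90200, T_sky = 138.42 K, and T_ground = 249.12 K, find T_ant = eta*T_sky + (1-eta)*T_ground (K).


T_ant = 0.90200 * 138.42 + (1 - 0.90200) * 249.12 = 149.3 K

149.3 K
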